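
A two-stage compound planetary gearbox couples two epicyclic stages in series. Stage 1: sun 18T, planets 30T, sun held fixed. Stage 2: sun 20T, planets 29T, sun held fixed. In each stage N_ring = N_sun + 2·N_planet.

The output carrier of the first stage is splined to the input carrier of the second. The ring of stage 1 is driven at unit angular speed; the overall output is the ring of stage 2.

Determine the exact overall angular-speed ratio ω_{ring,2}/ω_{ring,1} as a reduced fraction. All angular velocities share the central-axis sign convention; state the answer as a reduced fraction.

49/48

Stage 1: N_ring = 18 + 2·30 = 78
Stage 1: 18(ω_s−ω_c) = −78(ω_r−ω_c),  ω_s=0, ω_r=1
Stage 1: 18(0−ω_c) = −78(1−ω_c)  ⇒  96ω_c = 78  ⇒  ω_c = 13/16
  ⇒ ω_c¹/ω_r¹ = 13/16
Stage 2: N_ring = 20 + 2·29 = 78
Stage 2: 20(ω_s−ω_c) = −78(ω_r−ω_c),  ω_s=0, ω_c=1
Stage 2: ω_r = 1 − (20/78)(0−1) = 49/39
  ⇒ ω_r²/ω_c² = 49/39
Coupling ω_c² = ω_c¹ ⇒ overall = 13/16 × 49/39 = 49/48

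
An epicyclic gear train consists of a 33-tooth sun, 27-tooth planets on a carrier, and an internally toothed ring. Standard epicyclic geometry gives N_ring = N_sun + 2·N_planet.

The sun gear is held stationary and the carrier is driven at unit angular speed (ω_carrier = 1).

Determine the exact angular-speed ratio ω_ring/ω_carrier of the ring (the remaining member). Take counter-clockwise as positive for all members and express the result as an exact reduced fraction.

40/29

N_ring = 33 + 2·27 = 87
33(ω_s−ω_c) = −87(ω_r−ω_c),  ω_s=0, ω_c=1
ω_r = 1 − (33/87)(0−1) = 40/29
ω_r/ω_c = 40/29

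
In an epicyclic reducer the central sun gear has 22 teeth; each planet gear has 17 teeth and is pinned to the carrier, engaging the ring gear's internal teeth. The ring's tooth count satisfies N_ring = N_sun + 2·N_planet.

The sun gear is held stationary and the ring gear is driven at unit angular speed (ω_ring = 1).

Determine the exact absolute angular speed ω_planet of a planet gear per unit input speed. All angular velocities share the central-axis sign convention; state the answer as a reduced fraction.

28/17

N_ring = 22 + 2·17 = 56
22(ω_s−ω_c) = −56(ω_r−ω_c),  ω_s=0, ω_r=1
22(0−ω_c) = −56(1−ω_c)  ⇒  78ω_c = 56  ⇒  ω_c = 28/39
sun–planet: 22·(0−28/39) = −17·(ω_p−ω_c)  ⇒  ω_p−ω_c = −(22/17)·(-28/39) = 616/663
ω_p = 28/39 + 616/663 = 28/17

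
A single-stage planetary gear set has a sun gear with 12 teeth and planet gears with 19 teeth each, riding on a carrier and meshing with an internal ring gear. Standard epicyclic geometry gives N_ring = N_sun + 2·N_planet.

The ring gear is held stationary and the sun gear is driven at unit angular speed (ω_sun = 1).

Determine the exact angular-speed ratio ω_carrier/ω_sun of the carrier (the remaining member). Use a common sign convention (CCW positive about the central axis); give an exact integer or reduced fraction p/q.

6/31

N_ring = 12 + 2·19 = 50
12(ω_s−ω_c) = −50(ω_r−ω_c),  ω_r=0, ω_s=1
12(1−ω_c) = −50(0−ω_c)  ⇒  62ω_c = 12  ⇒  ω_c = 6/31
ω_c/ω_s = 6/31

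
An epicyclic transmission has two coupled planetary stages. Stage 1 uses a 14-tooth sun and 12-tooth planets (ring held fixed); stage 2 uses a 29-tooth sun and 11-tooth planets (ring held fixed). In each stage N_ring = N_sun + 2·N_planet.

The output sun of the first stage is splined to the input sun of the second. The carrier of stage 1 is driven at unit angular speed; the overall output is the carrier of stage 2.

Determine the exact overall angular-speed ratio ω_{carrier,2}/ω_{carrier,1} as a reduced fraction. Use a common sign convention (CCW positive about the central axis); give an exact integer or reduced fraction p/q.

377/280

Stage 1: N_ring = 14 + 2·12 = 38
Stage 1: 14(ω_s−ω_c) = −38(ω_r−ω_c),  ω_r=0, ω_c=1
Stage 1: ω_s = 1 − (38/14)(0−1) = 26/7
  ⇒ ω_s¹/ω_c¹ = 26/7
Stage 2: N_ring = 29 + 2·11 = 51
Stage 2: 29(ω_s−ω_c) = −51(ω_r−ω_c),  ω_r=0, ω_s=1
Stage 2: 29(1−ω_c) = −51(0−ω_c)  ⇒  80ω_c = 29  ⇒  ω_c = 29/80
  ⇒ ω_c²/ω_s² = 29/80
Coupling ω_s² = ω_s¹ ⇒ overall = 26/7 × 29/80 = 377/280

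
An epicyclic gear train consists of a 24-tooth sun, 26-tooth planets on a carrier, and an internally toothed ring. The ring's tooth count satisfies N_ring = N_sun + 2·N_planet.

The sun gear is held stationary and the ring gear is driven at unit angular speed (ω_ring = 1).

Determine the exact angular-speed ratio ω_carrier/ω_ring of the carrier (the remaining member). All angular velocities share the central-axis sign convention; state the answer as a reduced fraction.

19/25

N_ring = 24 + 2·26 = 76
24(ω_s−ω_c) = −76(ω_r−ω_c),  ω_s=0, ω_r=1
24(0−ω_c) = −76(1−ω_c)  ⇒  100ω_c = 76  ⇒  ω_c = 19/25
ω_c/ω_r = 19/25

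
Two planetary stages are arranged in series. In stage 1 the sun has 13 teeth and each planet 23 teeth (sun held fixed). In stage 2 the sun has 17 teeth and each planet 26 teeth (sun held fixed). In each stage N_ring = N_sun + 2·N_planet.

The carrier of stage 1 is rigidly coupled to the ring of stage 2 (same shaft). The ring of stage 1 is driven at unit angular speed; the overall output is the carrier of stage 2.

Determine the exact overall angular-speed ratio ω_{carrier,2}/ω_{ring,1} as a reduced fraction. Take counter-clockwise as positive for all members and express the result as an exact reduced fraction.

1357/2064

Stage 1: N_ring = 13 + 2·23 = 59
Stage 1: 13(ω_s−ω_c) = −59(ω_r−ω_c),  ω_s=0, ω_r=1
Stage 1: 13(0−ω_c) = −59(1−ω_c)  ⇒  72ω_c = 59  ⇒  ω_c = 59/72
  ⇒ ω_c¹/ω_r¹ = 59/72
Stage 2: N_ring = 17 + 2·26 = 69
Stage 2: 17(ω_s−ω_c) = −69(ω_r−ω_c),  ω_s=0, ω_r=1
Stage 2: 17(0−ω_c) = −69(1−ω_c)  ⇒  86ω_c = 69  ⇒  ω_c = 69/86
  ⇒ ω_c²/ω_r² = 69/86
Coupling ω_r² = ω_c¹ ⇒ overall = 59/72 × 69/86 = 1357/2064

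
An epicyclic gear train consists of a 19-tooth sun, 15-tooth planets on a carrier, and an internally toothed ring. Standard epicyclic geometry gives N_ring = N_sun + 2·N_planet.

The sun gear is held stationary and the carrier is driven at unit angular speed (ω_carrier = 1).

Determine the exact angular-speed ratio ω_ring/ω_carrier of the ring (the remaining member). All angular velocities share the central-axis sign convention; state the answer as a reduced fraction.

N_ring = 19 + 2·15 = 49
19(ω_s−ω_c) = −49(ω_r−ω_c),  ω_s=0, ω_c=1
ω_r = 1 − (19/49)(0−1) = 68/49
ω_r/ω_c = 68/49

68/49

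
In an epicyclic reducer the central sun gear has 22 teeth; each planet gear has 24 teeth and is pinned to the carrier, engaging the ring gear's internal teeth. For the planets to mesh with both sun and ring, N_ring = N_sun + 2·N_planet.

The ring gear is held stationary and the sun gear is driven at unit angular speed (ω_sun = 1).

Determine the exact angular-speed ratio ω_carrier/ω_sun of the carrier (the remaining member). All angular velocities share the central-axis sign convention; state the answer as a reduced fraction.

N_ring = 22 + 2·24 = 70
22(ω_s−ω_c) = −70(ω_r−ω_c),  ω_r=0, ω_s=1
22(1−ω_c) = −70(0−ω_c)  ⇒  92ω_c = 22  ⇒  ω_c = 11/46
ω_c/ω_s = 11/46

11/46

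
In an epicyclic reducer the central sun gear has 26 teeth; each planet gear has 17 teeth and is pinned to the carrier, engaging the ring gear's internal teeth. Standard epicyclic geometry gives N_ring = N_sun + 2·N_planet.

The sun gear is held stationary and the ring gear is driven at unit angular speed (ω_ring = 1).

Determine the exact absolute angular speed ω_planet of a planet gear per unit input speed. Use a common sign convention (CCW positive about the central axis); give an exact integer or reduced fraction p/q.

N_ring = 26 + 2·17 = 60
26(ω_s−ω_c) = −60(ω_r−ω_c),  ω_s=0, ω_r=1
26(0−ω_c) = −60(1−ω_c)  ⇒  86ω_c = 60  ⇒  ω_c = 30/43
sun–planet: 26·(0−30/43) = −17·(ω_p−ω_c)  ⇒  ω_p−ω_c = −(26/17)·(-30/43) = 780/731
ω_p = 30/43 + 780/731 = 30/17

30/17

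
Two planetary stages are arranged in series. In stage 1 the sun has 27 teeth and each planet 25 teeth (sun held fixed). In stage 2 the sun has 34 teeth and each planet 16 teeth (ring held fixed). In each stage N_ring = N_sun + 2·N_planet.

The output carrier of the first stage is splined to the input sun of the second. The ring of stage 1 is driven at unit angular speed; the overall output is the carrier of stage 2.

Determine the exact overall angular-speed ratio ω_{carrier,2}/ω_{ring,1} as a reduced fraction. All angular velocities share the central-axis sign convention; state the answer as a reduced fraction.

Stage 1: N_ring = 27 + 2·25 = 77
Stage 1: 27(ω_s−ω_c) = −77(ω_r−ω_c),  ω_s=0, ω_r=1
Stage 1: 27(0−ω_c) = −77(1−ω_c)  ⇒  104ω_c = 77  ⇒  ω_c = 77/104
  ⇒ ω_c¹/ω_r¹ = 77/104
Stage 2: N_ring = 34 + 2·16 = 66
Stage 2: 34(ω_s−ω_c) = −66(ω_r−ω_c),  ω_r=0, ω_s=1
Stage 2: 34(1−ω_c) = −66(0−ω_c)  ⇒  100ω_c = 34  ⇒  ω_c = 17/50
  ⇒ ω_c²/ω_s² = 17/50
Coupling ω_s² = ω_c¹ ⇒ overall = 77/104 × 17/50 = 1309/5200

1309/5200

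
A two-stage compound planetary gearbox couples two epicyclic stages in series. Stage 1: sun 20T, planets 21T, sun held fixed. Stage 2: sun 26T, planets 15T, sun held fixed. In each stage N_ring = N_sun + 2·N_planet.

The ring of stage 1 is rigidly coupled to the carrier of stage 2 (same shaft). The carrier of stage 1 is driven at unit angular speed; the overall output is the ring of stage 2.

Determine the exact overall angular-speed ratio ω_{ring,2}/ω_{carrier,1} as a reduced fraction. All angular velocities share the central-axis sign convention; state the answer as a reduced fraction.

1681/868

Stage 1: N_ring = 20 + 2·21 = 62
Stage 1: 20(ω_s−ω_c) = −62(ω_r−ω_c),  ω_s=0, ω_c=1
Stage 1: ω_r = 1 − (20/62)(0−1) = 41/31
  ⇒ ω_r¹/ω_c¹ = 41/31
Stage 2: N_ring = 26 + 2·15 = 56
Stage 2: 26(ω_s−ω_c) = −56(ω_r−ω_c),  ω_s=0, ω_c=1
Stage 2: ω_r = 1 − (26/56)(0−1) = 41/28
  ⇒ ω_r²/ω_c² = 41/28
Coupling ω_c² = ω_r¹ ⇒ overall = 41/31 × 41/28 = 1681/868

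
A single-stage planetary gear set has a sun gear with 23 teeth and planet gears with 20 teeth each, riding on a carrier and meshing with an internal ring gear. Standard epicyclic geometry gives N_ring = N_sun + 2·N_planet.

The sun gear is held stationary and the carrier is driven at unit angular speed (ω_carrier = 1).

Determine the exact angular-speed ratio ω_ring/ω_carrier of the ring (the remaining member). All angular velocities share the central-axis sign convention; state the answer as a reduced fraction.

86/63

N_ring = 23 + 2·20 = 63
23(ω_s−ω_c) = −63(ω_r−ω_c),  ω_s=0, ω_c=1
ω_r = 1 − (23/63)(0−1) = 86/63
ω_r/ω_c = 86/63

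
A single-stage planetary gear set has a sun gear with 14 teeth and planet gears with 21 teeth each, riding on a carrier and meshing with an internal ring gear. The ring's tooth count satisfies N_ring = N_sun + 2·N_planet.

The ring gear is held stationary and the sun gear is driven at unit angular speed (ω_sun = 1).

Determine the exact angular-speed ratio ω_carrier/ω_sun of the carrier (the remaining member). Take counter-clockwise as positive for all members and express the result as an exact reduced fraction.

N_ring = 14 + 2·21 = 56
14(ω_s−ω_c) = −56(ω_r−ω_c),  ω_r=0, ω_s=1
14(1−ω_c) = −56(0−ω_c)  ⇒  70ω_c = 14  ⇒  ω_c = 1/5
ω_c/ω_s = 1/5

1/5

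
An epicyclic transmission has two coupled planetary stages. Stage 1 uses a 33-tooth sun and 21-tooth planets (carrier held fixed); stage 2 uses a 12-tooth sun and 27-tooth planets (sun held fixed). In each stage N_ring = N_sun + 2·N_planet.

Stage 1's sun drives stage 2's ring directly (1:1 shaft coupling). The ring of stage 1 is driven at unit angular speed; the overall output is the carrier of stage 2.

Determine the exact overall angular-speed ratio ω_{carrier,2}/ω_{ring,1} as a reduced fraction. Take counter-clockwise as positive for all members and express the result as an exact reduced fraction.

Stage 1: N_ring = 33 + 2·21 = 75
Stage 1: 33(ω_s−ω_c) = −75(ω_r−ω_c),  ω_c=0, ω_r=1
Stage 1: ω_s = 0 − (75/33)(1−0) = -25/11
  ⇒ ω_s¹/ω_r¹ = -25/11
Stage 2: N_ring = 12 + 2·27 = 66
Stage 2: 12(ω_s−ω_c) = −66(ω_r−ω_c),  ω_s=0, ω_r=1
Stage 2: 12(0−ω_c) = −66(1−ω_c)  ⇒  78ω_c = 66  ⇒  ω_c = 11/13
  ⇒ ω_c²/ω_r² = 11/13
Coupling ω_r² = ω_s¹ ⇒ overall = -25/11 × 11/13 = -25/13

-25/13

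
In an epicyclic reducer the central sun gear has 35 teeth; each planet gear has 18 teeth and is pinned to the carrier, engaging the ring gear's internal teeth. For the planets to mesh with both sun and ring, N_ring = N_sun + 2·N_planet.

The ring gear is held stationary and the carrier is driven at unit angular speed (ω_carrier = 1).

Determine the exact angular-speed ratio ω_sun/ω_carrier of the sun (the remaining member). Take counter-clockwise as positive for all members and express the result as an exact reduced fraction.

N_ring = 35 + 2·18 = 71
35(ω_s−ω_c) = −71(ω_r−ω_c),  ω_r=0, ω_c=1
ω_s = 1 − (71/35)(0−1) = 106/35
ω_s/ω_c = 106/35

106/35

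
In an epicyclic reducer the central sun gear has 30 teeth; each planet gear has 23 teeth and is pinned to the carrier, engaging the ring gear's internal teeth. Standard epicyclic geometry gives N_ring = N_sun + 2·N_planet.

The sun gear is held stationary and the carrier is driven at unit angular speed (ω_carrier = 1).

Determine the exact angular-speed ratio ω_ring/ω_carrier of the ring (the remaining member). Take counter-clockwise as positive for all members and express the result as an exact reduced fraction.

N_ring = 30 + 2·23 = 76
30(ω_s−ω_c) = −76(ω_r−ω_c),  ω_s=0, ω_c=1
ω_r = 1 − (30/76)(0−1) = 53/38
ω_r/ω_c = 53/38

53/38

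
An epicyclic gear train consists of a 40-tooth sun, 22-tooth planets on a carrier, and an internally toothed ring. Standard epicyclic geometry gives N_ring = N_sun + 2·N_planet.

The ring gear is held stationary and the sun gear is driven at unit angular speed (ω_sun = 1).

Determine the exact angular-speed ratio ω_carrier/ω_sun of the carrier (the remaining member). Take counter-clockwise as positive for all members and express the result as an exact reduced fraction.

N_ring = 40 + 2·22 = 84
40(ω_s−ω_c) = −84(ω_r−ω_c),  ω_r=0, ω_s=1
40(1−ω_c) = −84(0−ω_c)  ⇒  124ω_c = 40  ⇒  ω_c = 10/31
ω_c/ω_s = 10/31

10/31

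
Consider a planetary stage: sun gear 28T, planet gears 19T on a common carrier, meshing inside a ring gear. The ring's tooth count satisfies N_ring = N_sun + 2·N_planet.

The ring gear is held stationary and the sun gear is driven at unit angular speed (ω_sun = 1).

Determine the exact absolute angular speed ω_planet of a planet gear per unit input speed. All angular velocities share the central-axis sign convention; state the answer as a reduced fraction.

-14/19

N_ring = 28 + 2·19 = 66
28(ω_s−ω_c) = −66(ω_r−ω_c),  ω_r=0, ω_s=1
28(1−ω_c) = −66(0−ω_c)  ⇒  94ω_c = 28  ⇒  ω_c = 14/47
sun–planet: 28·(1−14/47) = −19·(ω_p−ω_c)  ⇒  ω_p−ω_c = −(28/19)·(33/47) = -924/893
ω_p = 14/47 − 924/893 = -14/19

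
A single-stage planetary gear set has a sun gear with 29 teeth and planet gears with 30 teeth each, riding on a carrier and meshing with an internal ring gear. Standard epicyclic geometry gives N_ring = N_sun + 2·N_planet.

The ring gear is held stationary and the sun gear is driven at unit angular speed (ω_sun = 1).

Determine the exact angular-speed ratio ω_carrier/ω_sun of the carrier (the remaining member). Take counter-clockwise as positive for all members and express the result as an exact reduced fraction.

N_ring = 29 + 2·30 = 89
29(ω_s−ω_c) = −89(ω_r−ω_c),  ω_r=0, ω_s=1
29(1−ω_c) = −89(0−ω_c)  ⇒  118ω_c = 29  ⇒  ω_c = 29/118
ω_c/ω_s = 29/118

29/118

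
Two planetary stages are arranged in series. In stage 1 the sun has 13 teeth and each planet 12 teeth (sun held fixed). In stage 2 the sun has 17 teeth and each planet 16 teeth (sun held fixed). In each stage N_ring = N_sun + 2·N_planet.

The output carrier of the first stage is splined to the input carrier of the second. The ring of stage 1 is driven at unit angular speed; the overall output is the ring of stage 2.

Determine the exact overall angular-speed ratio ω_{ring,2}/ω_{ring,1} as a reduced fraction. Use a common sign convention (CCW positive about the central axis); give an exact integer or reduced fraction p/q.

1221/1225

Stage 1: N_ring = 13 + 2·12 = 37
Stage 1: 13(ω_s−ω_c) = −37(ω_r−ω_c),  ω_s=0, ω_r=1
Stage 1: 13(0−ω_c) = −37(1−ω_c)  ⇒  50ω_c = 37  ⇒  ω_c = 37/50
  ⇒ ω_c¹/ω_r¹ = 37/50
Stage 2: N_ring = 17 + 2·16 = 49
Stage 2: 17(ω_s−ω_c) = −49(ω_r−ω_c),  ω_s=0, ω_c=1
Stage 2: ω_r = 1 − (17/49)(0−1) = 66/49
  ⇒ ω_r²/ω_c² = 66/49
Coupling ω_c² = ω_c¹ ⇒ overall = 37/50 × 66/49 = 1221/1225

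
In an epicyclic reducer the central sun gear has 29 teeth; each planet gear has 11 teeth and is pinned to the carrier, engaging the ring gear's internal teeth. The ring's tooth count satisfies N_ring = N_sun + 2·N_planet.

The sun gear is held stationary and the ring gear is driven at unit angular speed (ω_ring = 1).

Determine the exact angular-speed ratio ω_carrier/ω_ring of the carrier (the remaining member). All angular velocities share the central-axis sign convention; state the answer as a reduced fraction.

51/80

N_ring = 29 + 2·11 = 51
29(ω_s−ω_c) = −51(ω_r−ω_c),  ω_s=0, ω_r=1
29(0−ω_c) = −51(1−ω_c)  ⇒  80ω_c = 51  ⇒  ω_c = 51/80
ω_c/ω_r = 51/80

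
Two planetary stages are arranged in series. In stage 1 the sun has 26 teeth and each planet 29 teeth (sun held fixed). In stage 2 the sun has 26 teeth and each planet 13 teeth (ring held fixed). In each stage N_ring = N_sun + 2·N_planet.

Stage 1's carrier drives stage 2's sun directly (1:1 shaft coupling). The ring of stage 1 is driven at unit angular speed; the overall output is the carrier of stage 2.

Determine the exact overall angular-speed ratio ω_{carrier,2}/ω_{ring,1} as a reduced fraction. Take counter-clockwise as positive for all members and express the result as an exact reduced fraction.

Stage 1: N_ring = 26 + 2·29 = 84
Stage 1: 26(ω_s−ω_c) = −84(ω_r−ω_c),  ω_s=0, ω_r=1
Stage 1: 26(0−ω_c) = −84(1−ω_c)  ⇒  110ω_c = 84  ⇒  ω_c = 42/55
  ⇒ ω_c¹/ω_r¹ = 42/55
Stage 2: N_ring = 26 + 2·13 = 52
Stage 2: 26(ω_s−ω_c) = −52(ω_r−ω_c),  ω_r=0, ω_s=1
Stage 2: 26(1−ω_c) = −52(0−ω_c)  ⇒  78ω_c = 26  ⇒  ω_c = 1/3
  ⇒ ω_c²/ω_s² = 1/3
Coupling ω_s² = ω_c¹ ⇒ overall = 42/55 × 1/3 = 14/55

14/55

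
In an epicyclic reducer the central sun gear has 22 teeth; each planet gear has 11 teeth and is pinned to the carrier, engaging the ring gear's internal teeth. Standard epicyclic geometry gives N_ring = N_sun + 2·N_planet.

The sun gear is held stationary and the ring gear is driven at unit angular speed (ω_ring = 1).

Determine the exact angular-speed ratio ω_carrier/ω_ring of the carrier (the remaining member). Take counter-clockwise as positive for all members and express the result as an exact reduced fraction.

N_ring = 22 + 2·11 = 44
22(ω_s−ω_c) = −44(ω_r−ω_c),  ω_s=0, ω_r=1
22(0−ω_c) = −44(1−ω_c)  ⇒  66ω_c = 44  ⇒  ω_c = 2/3
ω_c/ω_r = 2/3

2/3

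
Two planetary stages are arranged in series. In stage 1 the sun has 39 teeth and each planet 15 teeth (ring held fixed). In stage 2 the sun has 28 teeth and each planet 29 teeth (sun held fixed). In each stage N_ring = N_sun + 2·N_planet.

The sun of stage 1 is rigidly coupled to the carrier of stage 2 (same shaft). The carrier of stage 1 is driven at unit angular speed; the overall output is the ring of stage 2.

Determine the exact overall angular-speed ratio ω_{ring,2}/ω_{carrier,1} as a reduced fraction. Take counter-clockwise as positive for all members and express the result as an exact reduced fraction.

2052/559

Stage 1: N_ring = 39 + 2·15 = 69
Stage 1: 39(ω_s−ω_c) = −69(ω_r−ω_c),  ω_r=0, ω_c=1
Stage 1: ω_s = 1 − (69/39)(0−1) = 36/13
  ⇒ ω_s¹/ω_c¹ = 36/13
Stage 2: N_ring = 28 + 2·29 = 86
Stage 2: 28(ω_s−ω_c) = −86(ω_r−ω_c),  ω_s=0, ω_c=1
Stage 2: ω_r = 1 − (28/86)(0−1) = 57/43
  ⇒ ω_r²/ω_c² = 57/43
Coupling ω_c² = ω_s¹ ⇒ overall = 36/13 × 57/43 = 2052/559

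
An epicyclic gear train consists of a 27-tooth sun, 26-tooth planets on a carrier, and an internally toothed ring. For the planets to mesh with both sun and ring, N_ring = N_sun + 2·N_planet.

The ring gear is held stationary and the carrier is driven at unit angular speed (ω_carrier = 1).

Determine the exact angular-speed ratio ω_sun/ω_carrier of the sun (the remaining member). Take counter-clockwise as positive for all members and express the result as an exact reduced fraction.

N_ring = 27 + 2·26 = 79
27(ω_s−ω_c) = −79(ω_r−ω_c),  ω_r=0, ω_c=1
ω_s = 1 − (79/27)(0−1) = 106/27
ω_s/ω_c = 106/27

106/27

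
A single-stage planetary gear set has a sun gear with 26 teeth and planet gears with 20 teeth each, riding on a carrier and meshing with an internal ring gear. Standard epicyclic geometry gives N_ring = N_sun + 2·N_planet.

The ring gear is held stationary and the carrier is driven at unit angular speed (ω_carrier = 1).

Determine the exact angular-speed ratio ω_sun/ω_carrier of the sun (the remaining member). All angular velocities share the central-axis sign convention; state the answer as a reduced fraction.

N_ring = 26 + 2·20 = 66
26(ω_s−ω_c) = −66(ω_r−ω_c),  ω_r=0, ω_c=1
ω_s = 1 − (66/26)(0−1) = 46/13
ω_s/ω_c = 46/13

46/13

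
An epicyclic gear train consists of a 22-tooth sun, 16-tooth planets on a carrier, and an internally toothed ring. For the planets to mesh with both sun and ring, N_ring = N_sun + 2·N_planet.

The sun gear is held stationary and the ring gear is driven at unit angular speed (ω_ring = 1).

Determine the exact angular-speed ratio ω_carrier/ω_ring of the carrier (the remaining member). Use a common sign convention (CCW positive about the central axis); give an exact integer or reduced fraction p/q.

N_ring = 22 + 2·16 = 54
22(ω_s−ω_c) = −54(ω_r−ω_c),  ω_s=0, ω_r=1
22(0−ω_c) = −54(1−ω_c)  ⇒  76ω_c = 54  ⇒  ω_c = 27/38
ω_c/ω_r = 27/38

27/38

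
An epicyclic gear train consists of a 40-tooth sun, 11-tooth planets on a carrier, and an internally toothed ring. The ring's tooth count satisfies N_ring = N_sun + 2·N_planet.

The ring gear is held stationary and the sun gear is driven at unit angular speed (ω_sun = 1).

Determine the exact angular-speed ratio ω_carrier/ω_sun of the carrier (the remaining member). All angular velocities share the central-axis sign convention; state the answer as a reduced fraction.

20/51

N_ring = 40 + 2·11 = 62
40(ω_s−ω_c) = −62(ω_r−ω_c),  ω_r=0, ω_s=1
40(1−ω_c) = −62(0−ω_c)  ⇒  102ω_c = 40  ⇒  ω_c = 20/51
ω_c/ω_s = 20/51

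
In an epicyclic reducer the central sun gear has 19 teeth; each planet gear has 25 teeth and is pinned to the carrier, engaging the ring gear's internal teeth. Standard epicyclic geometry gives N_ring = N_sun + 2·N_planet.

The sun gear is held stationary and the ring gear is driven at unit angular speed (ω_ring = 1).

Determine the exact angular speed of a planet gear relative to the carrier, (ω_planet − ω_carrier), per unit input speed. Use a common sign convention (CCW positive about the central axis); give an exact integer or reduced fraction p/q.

1311/2200

N_ring = 19 + 2·25 = 69
19(ω_s−ω_c) = −69(ω_r−ω_c),  ω_s=0, ω_r=1
19(0−ω_c) = −69(1−ω_c)  ⇒  88ω_c = 69  ⇒  ω_c = 69/88
sun–planet: 19·(0−69/88) = −25·(ω_p−ω_c)  ⇒  ω_p−ω_c = −(19/25)·(-69/88) = 1311/2200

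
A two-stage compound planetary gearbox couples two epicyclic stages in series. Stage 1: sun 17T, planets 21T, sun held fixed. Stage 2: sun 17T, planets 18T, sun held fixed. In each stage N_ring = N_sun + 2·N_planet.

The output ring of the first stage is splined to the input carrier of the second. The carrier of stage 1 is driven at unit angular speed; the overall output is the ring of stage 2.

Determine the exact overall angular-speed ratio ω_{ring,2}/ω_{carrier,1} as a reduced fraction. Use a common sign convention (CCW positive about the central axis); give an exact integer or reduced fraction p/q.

Stage 1: N_ring = 17 + 2·21 = 59
Stage 1: 17(ω_s−ω_c) = −59(ω_r−ω_c),  ω_s=0, ω_c=1
Stage 1: ω_r = 1 − (17/59)(0−1) = 76/59
  ⇒ ω_r¹/ω_c¹ = 76/59
Stage 2: N_ring = 17 + 2·18 = 53
Stage 2: 17(ω_s−ω_c) = −53(ω_r−ω_c),  ω_s=0, ω_c=1
Stage 2: ω_r = 1 − (17/53)(0−1) = 70/53
  ⇒ ω_r²/ω_c² = 70/53
Coupling ω_c² = ω_r¹ ⇒ overall = 76/59 × 70/53 = 5320/3127

5320/3127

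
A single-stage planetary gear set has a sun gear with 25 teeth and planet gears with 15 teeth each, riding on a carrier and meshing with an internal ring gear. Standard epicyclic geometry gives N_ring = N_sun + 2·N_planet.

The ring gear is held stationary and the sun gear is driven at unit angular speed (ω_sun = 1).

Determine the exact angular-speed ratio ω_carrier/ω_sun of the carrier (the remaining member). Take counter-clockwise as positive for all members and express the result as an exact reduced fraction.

5/16

N_ring = 25 + 2·15 = 55
25(ω_s−ω_c) = −55(ω_r−ω_c),  ω_r=0, ω_s=1
25(1−ω_c) = −55(0−ω_c)  ⇒  80ω_c = 25  ⇒  ω_c = 5/16
ω_c/ω_s = 5/16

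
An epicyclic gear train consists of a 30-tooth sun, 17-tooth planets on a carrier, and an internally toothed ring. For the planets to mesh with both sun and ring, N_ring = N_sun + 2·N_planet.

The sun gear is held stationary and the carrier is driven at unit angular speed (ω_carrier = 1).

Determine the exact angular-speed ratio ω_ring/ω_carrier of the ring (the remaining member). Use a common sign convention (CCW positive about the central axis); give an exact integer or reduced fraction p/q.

47/32

N_ring = 30 + 2·17 = 64
30(ω_s−ω_c) = −64(ω_r−ω_c),  ω_s=0, ω_c=1
ω_r = 1 − (30/64)(0−1) = 47/32
ω_r/ω_c = 47/32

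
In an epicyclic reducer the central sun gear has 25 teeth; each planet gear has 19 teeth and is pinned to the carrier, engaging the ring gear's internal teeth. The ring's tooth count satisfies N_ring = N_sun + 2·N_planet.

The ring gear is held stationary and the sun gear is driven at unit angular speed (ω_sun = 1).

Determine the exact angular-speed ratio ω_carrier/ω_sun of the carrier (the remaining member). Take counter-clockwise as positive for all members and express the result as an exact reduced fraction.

25/88

N_ring = 25 + 2·19 = 63
25(ω_s−ω_c) = −63(ω_r−ω_c),  ω_r=0, ω_s=1
25(1−ω_c) = −63(0−ω_c)  ⇒  88ω_c = 25  ⇒  ω_c = 25/88
ω_c/ω_s = 25/88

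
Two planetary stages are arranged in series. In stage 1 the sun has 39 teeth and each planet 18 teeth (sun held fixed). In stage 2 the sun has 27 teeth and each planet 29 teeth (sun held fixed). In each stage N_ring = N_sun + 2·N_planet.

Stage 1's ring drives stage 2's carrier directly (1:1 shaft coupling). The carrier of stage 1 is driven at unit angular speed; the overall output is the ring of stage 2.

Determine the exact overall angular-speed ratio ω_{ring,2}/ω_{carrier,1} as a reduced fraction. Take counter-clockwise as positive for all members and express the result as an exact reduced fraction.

4256/2125

Stage 1: N_ring = 39 + 2·18 = 75
Stage 1: 39(ω_s−ω_c) = −75(ω_r−ω_c),  ω_s=0, ω_c=1
Stage 1: ω_r = 1 − (39/75)(0−1) = 38/25
  ⇒ ω_r¹/ω_c¹ = 38/25
Stage 2: N_ring = 27 + 2·29 = 85
Stage 2: 27(ω_s−ω_c) = −85(ω_r−ω_c),  ω_s=0, ω_c=1
Stage 2: ω_r = 1 − (27/85)(0−1) = 112/85
  ⇒ ω_r²/ω_c² = 112/85
Coupling ω_c² = ω_r¹ ⇒ overall = 38/25 × 112/85 = 4256/2125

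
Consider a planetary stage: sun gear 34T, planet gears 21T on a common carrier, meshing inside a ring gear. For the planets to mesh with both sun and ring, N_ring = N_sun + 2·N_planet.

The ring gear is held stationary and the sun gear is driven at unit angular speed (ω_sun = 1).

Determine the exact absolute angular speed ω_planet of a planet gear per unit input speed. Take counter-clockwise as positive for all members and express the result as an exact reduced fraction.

-17/21

N_ring = 34 + 2·21 = 76
34(ω_s−ω_c) = −76(ω_r−ω_c),  ω_r=0, ω_s=1
34(1−ω_c) = −76(0−ω_c)  ⇒  110ω_c = 34  ⇒  ω_c = 17/55
sun–planet: 34·(1−17/55) = −21·(ω_p−ω_c)  ⇒  ω_p−ω_c = −(34/21)·(38/55) = -1292/1155
ω_p = 17/55 − 1292/1155 = -17/21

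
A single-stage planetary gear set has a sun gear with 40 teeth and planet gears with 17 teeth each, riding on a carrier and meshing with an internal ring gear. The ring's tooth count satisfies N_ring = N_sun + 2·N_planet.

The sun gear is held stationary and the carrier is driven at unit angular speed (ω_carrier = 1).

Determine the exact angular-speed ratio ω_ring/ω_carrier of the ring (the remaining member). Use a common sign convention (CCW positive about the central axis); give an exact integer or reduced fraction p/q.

N_ring = 40 + 2·17 = 74
40(ω_s−ω_c) = −74(ω_r−ω_c),  ω_s=0, ω_c=1
ω_r = 1 − (40/74)(0−1) = 57/37
ω_r/ω_c = 57/37

57/37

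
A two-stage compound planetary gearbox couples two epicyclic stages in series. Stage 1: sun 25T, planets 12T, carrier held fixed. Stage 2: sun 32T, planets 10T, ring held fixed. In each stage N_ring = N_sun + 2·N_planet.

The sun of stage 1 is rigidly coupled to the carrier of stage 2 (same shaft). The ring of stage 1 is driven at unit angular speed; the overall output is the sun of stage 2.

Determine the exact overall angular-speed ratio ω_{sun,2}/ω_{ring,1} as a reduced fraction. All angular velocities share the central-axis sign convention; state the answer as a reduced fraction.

-1029/200

Stage 1: N_ring = 25 + 2·12 = 49
Stage 1: 25(ω_s−ω_c) = −49(ω_r−ω_c),  ω_c=0, ω_r=1
Stage 1: ω_s = 0 − (49/25)(1−0) = -49/25
  ⇒ ω_s¹/ω_r¹ = -49/25
Stage 2: N_ring = 32 + 2·10 = 52
Stage 2: 32(ω_s−ω_c) = −52(ω_r−ω_c),  ω_r=0, ω_c=1
Stage 2: ω_s = 1 − (52/32)(0−1) = 21/8
  ⇒ ω_s²/ω_c² = 21/8
Coupling ω_c² = ω_s¹ ⇒ overall = -49/25 × 21/8 = -1029/200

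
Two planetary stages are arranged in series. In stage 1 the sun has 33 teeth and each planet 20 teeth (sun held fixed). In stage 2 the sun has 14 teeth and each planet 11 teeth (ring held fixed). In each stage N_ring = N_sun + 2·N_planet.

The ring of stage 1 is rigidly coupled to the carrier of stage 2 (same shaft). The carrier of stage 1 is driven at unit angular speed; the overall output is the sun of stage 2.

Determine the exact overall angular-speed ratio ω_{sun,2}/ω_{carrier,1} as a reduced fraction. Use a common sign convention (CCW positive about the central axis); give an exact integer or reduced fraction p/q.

2650/511

Stage 1: N_ring = 33 + 2·20 = 73
Stage 1: 33(ω_s−ω_c) = −73(ω_r−ω_c),  ω_s=0, ω_c=1
Stage 1: ω_r = 1 − (33/73)(0−1) = 106/73
  ⇒ ω_r¹/ω_c¹ = 106/73
Stage 2: N_ring = 14 + 2·11 = 36
Stage 2: 14(ω_s−ω_c) = −36(ω_r−ω_c),  ω_r=0, ω_c=1
Stage 2: ω_s = 1 − (36/14)(0−1) = 25/7
  ⇒ ω_s²/ω_c² = 25/7
Coupling ω_c² = ω_r¹ ⇒ overall = 106/73 × 25/7 = 2650/511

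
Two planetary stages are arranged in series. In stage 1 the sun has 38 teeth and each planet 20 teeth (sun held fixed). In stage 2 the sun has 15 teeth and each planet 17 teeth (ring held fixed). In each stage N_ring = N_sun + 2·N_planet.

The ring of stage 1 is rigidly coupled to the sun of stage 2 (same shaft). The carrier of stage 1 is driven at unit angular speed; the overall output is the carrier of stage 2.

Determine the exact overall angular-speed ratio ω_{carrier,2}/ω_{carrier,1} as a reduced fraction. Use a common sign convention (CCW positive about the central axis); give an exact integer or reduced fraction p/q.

Stage 1: N_ring = 38 + 2·20 = 78
Stage 1: 38(ω_s−ω_c) = −78(ω_r−ω_c),  ω_s=0, ω_c=1
Stage 1: ω_r = 1 − (38/78)(0−1) = 58/39
  ⇒ ω_r¹/ω_c¹ = 58/39
Stage 2: N_ring = 15 + 2·17 = 49
Stage 2: 15(ω_s−ω_c) = −49(ω_r−ω_c),  ω_r=0, ω_s=1
Stage 2: 15(1−ω_c) = −49(0−ω_c)  ⇒  64ω_c = 15  ⇒  ω_c = 15/64
  ⇒ ω_c²/ω_s² = 15/64
Coupling ω_s² = ω_r¹ ⇒ overall = 58/39 × 15/64 = 145/416

145/416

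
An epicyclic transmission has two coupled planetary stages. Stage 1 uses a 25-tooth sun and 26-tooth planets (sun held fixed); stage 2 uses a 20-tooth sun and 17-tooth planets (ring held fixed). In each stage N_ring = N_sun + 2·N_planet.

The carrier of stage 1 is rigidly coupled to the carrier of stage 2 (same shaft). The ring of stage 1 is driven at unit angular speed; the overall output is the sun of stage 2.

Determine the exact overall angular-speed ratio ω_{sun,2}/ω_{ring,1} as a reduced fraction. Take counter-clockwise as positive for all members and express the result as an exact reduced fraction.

2849/1020

Stage 1: N_ring = 25 + 2·26 = 77
Stage 1: 25(ω_s−ω_c) = −77(ω_r−ω_c),  ω_s=0, ω_r=1
Stage 1: 25(0−ω_c) = −77(1−ω_c)  ⇒  102ω_c = 77  ⇒  ω_c = 77/102
  ⇒ ω_c¹/ω_r¹ = 77/102
Stage 2: N_ring = 20 + 2·17 = 54
Stage 2: 20(ω_s−ω_c) = −54(ω_r−ω_c),  ω_r=0, ω_c=1
Stage 2: ω_s = 1 − (54/20)(0−1) = 37/10
  ⇒ ω_s²/ω_c² = 37/10
Coupling ω_c² = ω_c¹ ⇒ overall = 77/102 × 37/10 = 2849/1020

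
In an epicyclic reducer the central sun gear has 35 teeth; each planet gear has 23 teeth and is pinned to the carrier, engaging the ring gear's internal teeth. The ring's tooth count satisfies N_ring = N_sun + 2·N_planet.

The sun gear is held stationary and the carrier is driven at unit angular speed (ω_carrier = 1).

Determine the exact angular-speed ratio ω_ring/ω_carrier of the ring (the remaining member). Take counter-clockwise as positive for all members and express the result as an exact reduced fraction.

N_ring = 35 + 2·23 = 81
35(ω_s−ω_c) = −81(ω_r−ω_c),  ω_s=0, ω_c=1
ω_r = 1 − (35/81)(0−1) = 116/81
ω_r/ω_c = 116/81

116/81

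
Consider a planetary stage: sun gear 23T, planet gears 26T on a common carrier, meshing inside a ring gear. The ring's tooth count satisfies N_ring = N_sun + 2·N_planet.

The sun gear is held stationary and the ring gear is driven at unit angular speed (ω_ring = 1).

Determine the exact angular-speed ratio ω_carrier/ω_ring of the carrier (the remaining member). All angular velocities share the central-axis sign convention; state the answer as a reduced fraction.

75/98

N_ring = 23 + 2·26 = 75
23(ω_s−ω_c) = −75(ω_r−ω_c),  ω_s=0, ω_r=1
23(0−ω_c) = −75(1−ω_c)  ⇒  98ω_c = 75  ⇒  ω_c = 75/98
ω_c/ω_r = 75/98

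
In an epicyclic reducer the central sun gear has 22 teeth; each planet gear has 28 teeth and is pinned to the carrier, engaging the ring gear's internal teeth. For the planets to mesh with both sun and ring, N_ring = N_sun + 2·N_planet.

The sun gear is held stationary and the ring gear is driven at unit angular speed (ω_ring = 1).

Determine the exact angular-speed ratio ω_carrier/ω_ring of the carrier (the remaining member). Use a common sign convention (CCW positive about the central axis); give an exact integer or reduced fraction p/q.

39/50

N_ring = 22 + 2·28 = 78
22(ω_s−ω_c) = −78(ω_r−ω_c),  ω_s=0, ω_r=1
22(0−ω_c) = −78(1−ω_c)  ⇒  100ω_c = 78  ⇒  ω_c = 39/50
ω_c/ω_r = 39/50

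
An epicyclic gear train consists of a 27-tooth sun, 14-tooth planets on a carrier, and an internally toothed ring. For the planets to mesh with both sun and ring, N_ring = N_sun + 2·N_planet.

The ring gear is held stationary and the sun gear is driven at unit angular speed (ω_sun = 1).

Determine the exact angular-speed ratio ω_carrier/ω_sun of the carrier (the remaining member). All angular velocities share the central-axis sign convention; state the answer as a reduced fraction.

N_ring = 27 + 2·14 = 55
27(ω_s−ω_c) = −55(ω_r−ω_c),  ω_r=0, ω_s=1
27(1−ω_c) = −55(0−ω_c)  ⇒  82ω_c = 27  ⇒  ω_c = 27/82
ω_c/ω_s = 27/82

27/82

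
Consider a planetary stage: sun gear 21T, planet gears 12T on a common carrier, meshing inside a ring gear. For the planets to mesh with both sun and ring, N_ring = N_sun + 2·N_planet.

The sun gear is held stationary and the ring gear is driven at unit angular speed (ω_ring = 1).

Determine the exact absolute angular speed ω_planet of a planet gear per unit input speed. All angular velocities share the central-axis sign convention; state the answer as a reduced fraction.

N_ring = 21 + 2·12 = 45
21(ω_s−ω_c) = −45(ω_r−ω_c),  ω_s=0, ω_r=1
21(0−ω_c) = −45(1−ω_c)  ⇒  66ω_c = 45  ⇒  ω_c = 15/22
sun–planet: 21·(0−15/22) = −12·(ω_p−ω_c)  ⇒  ω_p−ω_c = −(21/12)·(-15/22) = 105/88
ω_p = 15/22 + 105/88 = 15/8

15/8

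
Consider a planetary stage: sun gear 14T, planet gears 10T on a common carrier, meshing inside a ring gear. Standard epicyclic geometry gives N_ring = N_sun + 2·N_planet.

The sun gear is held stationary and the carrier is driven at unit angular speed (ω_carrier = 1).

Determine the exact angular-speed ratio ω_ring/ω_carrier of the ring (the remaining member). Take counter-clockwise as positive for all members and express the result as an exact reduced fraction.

N_ring = 14 + 2·10 = 34
14(ω_s−ω_c) = −34(ω_r−ω_c),  ω_s=0, ω_c=1
ω_r = 1 − (14/34)(0−1) = 24/17
ω_r/ω_c = 24/17

24/17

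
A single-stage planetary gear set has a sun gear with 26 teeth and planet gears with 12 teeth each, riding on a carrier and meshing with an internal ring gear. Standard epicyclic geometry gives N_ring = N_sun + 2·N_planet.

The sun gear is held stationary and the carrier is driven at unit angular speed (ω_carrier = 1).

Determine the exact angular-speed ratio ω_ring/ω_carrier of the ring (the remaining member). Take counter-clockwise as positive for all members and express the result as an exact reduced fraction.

38/25

N_ring = 26 + 2·12 = 50
26(ω_s−ω_c) = −50(ω_r−ω_c),  ω_s=0, ω_c=1
ω_r = 1 − (26/50)(0−1) = 38/25
ω_r/ω_c = 38/25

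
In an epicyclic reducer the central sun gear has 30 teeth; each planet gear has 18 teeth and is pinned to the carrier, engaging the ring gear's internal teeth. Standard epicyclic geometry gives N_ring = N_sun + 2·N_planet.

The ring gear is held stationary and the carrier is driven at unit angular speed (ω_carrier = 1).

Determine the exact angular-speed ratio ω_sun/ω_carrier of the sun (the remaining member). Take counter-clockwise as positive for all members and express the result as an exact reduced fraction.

N_ring = 30 + 2·18 = 66
30(ω_s−ω_c) = −66(ω_r−ω_c),  ω_r=0, ω_c=1
ω_s = 1 − (66/30)(0−1) = 16/5
ω_s/ω_c = 16/5

16/5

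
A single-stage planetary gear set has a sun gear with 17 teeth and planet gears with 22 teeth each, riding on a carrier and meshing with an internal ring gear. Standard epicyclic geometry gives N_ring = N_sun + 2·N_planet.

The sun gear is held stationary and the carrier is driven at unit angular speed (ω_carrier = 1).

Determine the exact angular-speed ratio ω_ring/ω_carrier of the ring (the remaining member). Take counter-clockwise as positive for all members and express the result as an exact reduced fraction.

78/61

N_ring = 17 + 2·22 = 61
17(ω_s−ω_c) = −61(ω_r−ω_c),  ω_s=0, ω_c=1
ω_r = 1 − (17/61)(0−1) = 78/61
ω_r/ω_c = 78/61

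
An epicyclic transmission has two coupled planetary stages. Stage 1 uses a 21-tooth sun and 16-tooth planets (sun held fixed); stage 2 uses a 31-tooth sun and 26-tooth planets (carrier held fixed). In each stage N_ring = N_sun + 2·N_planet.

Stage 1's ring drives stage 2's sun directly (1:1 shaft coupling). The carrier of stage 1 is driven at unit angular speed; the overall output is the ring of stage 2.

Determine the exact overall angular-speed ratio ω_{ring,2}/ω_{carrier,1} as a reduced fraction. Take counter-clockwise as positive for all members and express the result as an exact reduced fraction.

Stage 1: N_ring = 21 + 2·16 = 53
Stage 1: 21(ω_s−ω_c) = −53(ω_r−ω_c),  ω_s=0, ω_c=1
Stage 1: ω_r = 1 − (21/53)(0−1) = 74/53
  ⇒ ω_r¹/ω_c¹ = 74/53
Stage 2: N_ring = 31 + 2·26 = 83
Stage 2: 31(ω_s−ω_c) = −83(ω_r−ω_c),  ω_c=0, ω_s=1
Stage 2: ω_r = 0 − (31/83)(1−0) = -31/83
  ⇒ ω_r²/ω_s² = -31/83
Coupling ω_s² = ω_r¹ ⇒ overall = 74/53 × -31/83 = -2294/4399

-2294/4399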